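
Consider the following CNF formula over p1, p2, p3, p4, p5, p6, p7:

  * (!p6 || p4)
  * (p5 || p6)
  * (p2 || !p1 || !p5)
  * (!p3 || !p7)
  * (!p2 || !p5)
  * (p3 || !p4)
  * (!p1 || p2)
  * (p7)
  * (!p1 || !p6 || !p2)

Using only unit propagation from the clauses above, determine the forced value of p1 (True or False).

False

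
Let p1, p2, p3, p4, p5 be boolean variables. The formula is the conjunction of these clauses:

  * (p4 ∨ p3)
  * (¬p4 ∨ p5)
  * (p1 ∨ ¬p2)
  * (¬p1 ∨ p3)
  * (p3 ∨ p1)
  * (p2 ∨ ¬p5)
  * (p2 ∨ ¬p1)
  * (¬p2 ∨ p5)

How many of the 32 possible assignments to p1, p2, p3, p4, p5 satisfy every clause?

3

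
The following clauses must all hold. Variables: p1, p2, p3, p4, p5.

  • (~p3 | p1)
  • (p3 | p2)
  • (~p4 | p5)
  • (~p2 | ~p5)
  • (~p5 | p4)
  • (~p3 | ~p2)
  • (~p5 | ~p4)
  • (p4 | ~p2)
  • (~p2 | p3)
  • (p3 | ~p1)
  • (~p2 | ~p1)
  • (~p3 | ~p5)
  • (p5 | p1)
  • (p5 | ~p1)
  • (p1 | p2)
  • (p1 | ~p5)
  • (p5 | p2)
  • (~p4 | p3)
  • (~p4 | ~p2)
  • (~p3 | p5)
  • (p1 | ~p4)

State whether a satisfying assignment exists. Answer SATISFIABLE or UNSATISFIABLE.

p5 = True:
  propagation gives p2=False, p3=True; an empty clause results — contradiction.
p5 = False:
  propagation gives p4=False, p2=False; an empty clause results — contradiction.
Every branch closes, so no satisfying assignment exists.

UNSATISFIABLE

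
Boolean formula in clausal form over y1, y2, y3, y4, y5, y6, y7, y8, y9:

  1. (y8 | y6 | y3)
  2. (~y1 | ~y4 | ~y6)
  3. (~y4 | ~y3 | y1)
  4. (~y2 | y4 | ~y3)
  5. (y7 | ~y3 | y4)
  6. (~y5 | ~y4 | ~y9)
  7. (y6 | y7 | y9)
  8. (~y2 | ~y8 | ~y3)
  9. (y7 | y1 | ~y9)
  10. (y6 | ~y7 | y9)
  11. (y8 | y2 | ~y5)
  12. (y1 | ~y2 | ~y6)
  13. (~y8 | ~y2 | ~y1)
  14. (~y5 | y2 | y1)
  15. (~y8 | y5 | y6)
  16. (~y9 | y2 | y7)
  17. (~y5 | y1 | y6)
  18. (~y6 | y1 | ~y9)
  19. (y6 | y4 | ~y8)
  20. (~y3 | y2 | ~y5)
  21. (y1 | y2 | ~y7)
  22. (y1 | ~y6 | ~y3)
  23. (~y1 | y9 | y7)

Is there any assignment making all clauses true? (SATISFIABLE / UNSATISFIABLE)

Try y1 = True.
Set y2 = False and propagate.
Set y3 = False and propagate.
The remaining clauses are satisfied by y4 = False, y5 = False, y6 = True, y7 = True, y8 = True, y9 = False.
So y1=True, y2=False, y3=False, y4=False, y5=False, y6=True, y7=True, y8=True, y9=False is a satisfying assignment.

SATISFIABLE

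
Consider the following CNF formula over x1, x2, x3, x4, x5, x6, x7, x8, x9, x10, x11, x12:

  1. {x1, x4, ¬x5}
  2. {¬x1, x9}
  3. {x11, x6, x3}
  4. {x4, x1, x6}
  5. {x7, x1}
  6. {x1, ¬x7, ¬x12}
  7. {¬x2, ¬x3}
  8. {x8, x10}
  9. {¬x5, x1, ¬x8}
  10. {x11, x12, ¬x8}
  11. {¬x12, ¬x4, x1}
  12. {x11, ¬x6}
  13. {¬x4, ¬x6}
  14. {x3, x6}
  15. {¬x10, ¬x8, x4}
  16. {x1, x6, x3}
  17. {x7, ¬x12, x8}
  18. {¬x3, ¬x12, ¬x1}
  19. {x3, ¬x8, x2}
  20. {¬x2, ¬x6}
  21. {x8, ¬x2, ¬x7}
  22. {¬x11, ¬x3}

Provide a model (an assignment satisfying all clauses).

x1=0  x2=0  x3=0  x4=0  x5=0  x6=1  x7=1  x8=0  x9=0  x10=1  x11=1  x12=0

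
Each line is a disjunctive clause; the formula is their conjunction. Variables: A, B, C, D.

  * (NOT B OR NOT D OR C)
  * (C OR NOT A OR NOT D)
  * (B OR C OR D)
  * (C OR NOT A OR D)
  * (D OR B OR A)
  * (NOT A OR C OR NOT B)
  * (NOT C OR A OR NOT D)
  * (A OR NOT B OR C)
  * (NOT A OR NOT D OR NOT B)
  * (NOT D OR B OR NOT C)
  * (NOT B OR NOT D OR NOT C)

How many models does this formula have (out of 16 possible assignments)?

Satisfying assignments:
  A=0 B=0 C=0 D=1
  A=0 B=1 C=1 D=0
  A=1 B=0 C=1 D=0
  A=1 B=1 C=1 D=0
That's 4 in total.

4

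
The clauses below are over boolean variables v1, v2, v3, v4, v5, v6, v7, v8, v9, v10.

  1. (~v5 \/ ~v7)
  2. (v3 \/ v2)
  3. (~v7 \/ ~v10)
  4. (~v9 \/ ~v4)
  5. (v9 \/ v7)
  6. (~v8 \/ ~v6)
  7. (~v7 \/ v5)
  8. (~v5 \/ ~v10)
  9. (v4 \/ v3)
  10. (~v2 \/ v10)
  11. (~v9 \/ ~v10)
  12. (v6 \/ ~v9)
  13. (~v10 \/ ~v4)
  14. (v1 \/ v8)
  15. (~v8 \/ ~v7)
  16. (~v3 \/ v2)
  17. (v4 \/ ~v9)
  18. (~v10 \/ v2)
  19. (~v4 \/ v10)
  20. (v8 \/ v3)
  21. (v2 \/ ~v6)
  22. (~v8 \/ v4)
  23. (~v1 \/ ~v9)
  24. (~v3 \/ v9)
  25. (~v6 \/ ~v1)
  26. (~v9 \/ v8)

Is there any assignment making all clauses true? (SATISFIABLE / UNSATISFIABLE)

UNSATISFIABLE

v9 = True:
  propagation gives v4=False; an empty clause results — contradiction.
v9 = False:
  propagation gives v7=True, v5=False; an empty clause results — contradiction.
Every branch closes, so no satisfying assignment exists.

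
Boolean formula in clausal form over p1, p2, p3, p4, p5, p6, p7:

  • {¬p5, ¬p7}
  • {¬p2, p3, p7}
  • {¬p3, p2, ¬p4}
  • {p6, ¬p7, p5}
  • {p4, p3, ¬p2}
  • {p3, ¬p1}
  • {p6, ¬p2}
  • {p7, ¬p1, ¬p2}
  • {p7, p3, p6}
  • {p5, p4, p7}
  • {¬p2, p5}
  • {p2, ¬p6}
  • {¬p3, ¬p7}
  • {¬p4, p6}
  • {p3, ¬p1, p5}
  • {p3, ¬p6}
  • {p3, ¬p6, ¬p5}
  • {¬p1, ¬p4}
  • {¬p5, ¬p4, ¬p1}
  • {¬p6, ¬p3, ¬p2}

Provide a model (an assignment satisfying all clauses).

p1 = T  p2 = F  p3 = T  p4 = F  p5 = T  p6 = F  p7 = F

Check each clause:
  1. {¬p5, ¬p7} — ¬p7 is true.
  2. {p3, ¬p2, p7} — p3 is true.
  3. {¬p4, p2, ¬p3} — ¬p4 is true.
  4. {¬p7, p5, p6} — ¬p7 is true.
  5. {¬p2, p4, p3} — p3 is true.
  6. {p3, ¬p1} — p3 is true.
  7. {¬p2, p6} — ¬p2 is true.
  8. {p7, ¬p1, ¬p2} — ¬p2 is true.
  9. {p7, p6, p3} — p3 is true.
  10. {p4, p5, p7} — p5 is true.
  11. {¬p2, p5} — p5 is true.
  12. {¬p6, p2} — ¬p6 is true.
  13. {¬p3, ¬p7} — ¬p7 is true.
  14. {¬p4, p6} — ¬p4 is true.
  15. {p5, p3, ¬p1} — p3 is true.
  16. {p3, ¬p6} — ¬p6 is true.
  17. {p3, ¬p6, ¬p5} — p3 is true.
  18. {¬p4, ¬p1} — ¬p4 is true.
  19. {¬p4, ¬p5, ¬p1} — ¬p4 is true.
  20. {¬p2, ¬p3, ¬p6} — ¬p6 is true.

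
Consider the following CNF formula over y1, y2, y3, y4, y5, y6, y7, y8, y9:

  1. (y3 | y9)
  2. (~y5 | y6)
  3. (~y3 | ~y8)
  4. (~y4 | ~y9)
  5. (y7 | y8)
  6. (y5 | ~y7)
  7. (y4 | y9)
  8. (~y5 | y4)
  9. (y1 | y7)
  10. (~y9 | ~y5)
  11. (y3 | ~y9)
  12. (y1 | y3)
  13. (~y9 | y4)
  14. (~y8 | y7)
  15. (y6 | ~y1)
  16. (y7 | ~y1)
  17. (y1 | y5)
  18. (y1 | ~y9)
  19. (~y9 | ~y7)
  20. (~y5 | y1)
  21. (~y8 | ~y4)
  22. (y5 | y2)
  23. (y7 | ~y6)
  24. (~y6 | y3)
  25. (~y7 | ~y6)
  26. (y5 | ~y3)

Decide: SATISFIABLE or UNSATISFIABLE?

y5 = True:
  propagation gives y6=True, y4=True, y9=False, y3=True; an empty clause results — contradiction.
y5 = False:
  propagation gives y7=False, y8=True; an empty clause results — contradiction.
Every branch closes, so no satisfying assignment exists.

UNSATISFIABLE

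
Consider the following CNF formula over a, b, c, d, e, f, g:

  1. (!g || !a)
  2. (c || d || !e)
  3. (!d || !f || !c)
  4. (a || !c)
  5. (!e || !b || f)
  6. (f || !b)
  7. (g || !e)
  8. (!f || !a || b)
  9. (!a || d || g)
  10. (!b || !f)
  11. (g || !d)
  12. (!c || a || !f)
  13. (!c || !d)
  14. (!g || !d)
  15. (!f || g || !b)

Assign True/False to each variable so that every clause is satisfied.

a=False, b=False, c=False, d=False, e=False, f=True, g=False

Pure literal: e appears only negated; assign e = False.
Try a = False.
  then c is forced to False.
Try b = False.
Branch on d: take d = False.
f, g are now unconstrained; take f = True, g = False.
Every clause has at least one true literal under this assignment.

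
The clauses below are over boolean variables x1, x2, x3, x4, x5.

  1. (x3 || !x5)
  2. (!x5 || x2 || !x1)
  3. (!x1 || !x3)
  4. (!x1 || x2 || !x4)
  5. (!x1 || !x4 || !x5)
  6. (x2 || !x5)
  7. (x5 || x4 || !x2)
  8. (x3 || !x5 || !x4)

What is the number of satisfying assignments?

10

Case analysis on x5 and x1:
  x5=1, x1=1: a clause becomes empty — 0.
  x5=1, x1=0: remaining (x2,x3,x4) ∈ {(1,1,0); (1,1,1)} — 2.
  x5=0, x1=1: remaining (x2,x3,x4) ∈ {(0,0,0); (1,0,1)} — 2.
  x5=0, x1=0: x3 free; 3 ways for (x2,x4) × 2^1 = 6.
Total: 0 + 2 + 2 + 6 = 10.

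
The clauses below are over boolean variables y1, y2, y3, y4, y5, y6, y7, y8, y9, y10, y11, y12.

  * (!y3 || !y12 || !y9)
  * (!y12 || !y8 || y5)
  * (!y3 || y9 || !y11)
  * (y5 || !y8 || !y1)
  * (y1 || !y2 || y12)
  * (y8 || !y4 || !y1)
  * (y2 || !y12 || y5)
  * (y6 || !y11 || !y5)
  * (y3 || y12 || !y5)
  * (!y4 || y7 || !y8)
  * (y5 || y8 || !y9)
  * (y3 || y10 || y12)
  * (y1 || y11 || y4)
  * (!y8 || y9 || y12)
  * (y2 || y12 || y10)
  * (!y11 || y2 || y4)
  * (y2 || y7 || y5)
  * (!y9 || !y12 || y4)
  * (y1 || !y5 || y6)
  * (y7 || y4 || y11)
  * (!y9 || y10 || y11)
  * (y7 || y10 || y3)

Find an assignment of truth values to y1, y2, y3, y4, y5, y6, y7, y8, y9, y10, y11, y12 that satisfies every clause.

y7 occurs only positively in the remaining clauses — set y7 = True.
Pure literal: y10 appears only positively; assign y10 = True.
Try y1 = True.
Try y2 = True.
The remaining clauses are satisfied by y3 = False, y4 = False, y5 = False, y6 = False, y8 = False, y9 = False, y11 = False, y12 = False.
Check each clause:
  1. (!y9 || !y12 || !y3) — !y12 is true.
  2. (!y8 || !y12 || y5) — !y8 is true.
  3. (y9 || !y11 || !y3) — !y3 is true.
  4. (!y8 || y5 || !y1) — !y8 is true.
  5. (!y2 || y1 || y12) — y1 is true.
  6. (!y1 || y8 || !y4) — !y4 is true.
  7. (y5 || y2 || !y12) — y2 is true.
  8. (y6 || !y11 || !y5) — !y5 is true.
  9. (y12 || !y5 || y3) — !y5 is true.
  10. (y7 || !y8 || !y4) — !y8 is true.
  11. (!y9 || y5 || y8) — !y9 is true.
  12. (y10 || y3 || y12) — y10 is true.
  13. (y4 || y11 || y1) — y1 is true.
  14. (!y8 || y9 || y12) — !y8 is true.
  15. (y2 || y10 || y12) — y2 is true.
  16. (!y11 || y4 || y2) — y2 is true.
  17. (y2 || y7 || y5) — y2 is true.
  18. (y4 || !y12 || !y9) — !y12 is true.
  19. (y1 || y6 || !y5) — y1 is true.
  20. (y11 || y4 || y7) — y7 is true.
  21. (!y9 || y11 || y10) — y10 is true.
  22. (y7 || y10 || y3) — y10 is true.

y1=1, y2=1, y3=0, y4=0, y5=0, y6=0, y7=1, y8=0, y9=0, y10=1, y11=0, y12=0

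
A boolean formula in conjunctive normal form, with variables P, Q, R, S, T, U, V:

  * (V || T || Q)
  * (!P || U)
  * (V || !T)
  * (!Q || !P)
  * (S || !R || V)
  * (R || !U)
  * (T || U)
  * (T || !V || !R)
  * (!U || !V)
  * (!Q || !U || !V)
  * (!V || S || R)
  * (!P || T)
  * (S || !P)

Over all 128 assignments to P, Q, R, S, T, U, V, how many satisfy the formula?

7

The models are:
  P=F Q=F R=F S=T T=T U=F V=T
  P=F Q=F R=T S=F T=T U=F V=T
  P=F Q=F R=T S=T T=T U=F V=T
  P=F Q=T R=F S=T T=T U=F V=T
  P=F Q=T R=T S=F T=T U=F V=T
  P=F Q=T R=T S=T T=F U=T V=F
  P=F Q=T R=T S=T T=T U=F V=T
Count: 7.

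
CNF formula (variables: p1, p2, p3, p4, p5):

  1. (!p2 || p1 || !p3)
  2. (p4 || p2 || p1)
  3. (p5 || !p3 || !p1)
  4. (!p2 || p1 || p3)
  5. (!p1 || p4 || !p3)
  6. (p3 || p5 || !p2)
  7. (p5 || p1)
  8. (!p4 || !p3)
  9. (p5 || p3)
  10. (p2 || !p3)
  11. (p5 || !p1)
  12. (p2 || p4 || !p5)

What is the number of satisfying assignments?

4

Satisfying assignments:
  p1=0 p2=0 p3=0 p4=1 p5=1
  p1=1 p2=0 p3=0 p4=1 p5=1
  p1=1 p2=1 p3=0 p4=0 p5=1
  p1=1 p2=1 p3=0 p4=1 p5=1
Count: 4.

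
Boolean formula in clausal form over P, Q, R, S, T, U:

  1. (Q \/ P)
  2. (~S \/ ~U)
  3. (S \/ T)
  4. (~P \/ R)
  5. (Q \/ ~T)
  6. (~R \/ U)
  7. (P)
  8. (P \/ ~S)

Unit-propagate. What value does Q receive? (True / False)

True

Unit clause (P) sets P = True.
In (~P \/ R), ~P is now false; R must hold, so R = True.
In (~R \/ U), ~R is now false; U must hold, so U = True.
In (~S \/ ~U), ~U is now false; ~S must hold, so S = False.
(S \/ T) with S = False leaves only T, so T = True.
From (Q \/ ~T) and T = True: Q = True.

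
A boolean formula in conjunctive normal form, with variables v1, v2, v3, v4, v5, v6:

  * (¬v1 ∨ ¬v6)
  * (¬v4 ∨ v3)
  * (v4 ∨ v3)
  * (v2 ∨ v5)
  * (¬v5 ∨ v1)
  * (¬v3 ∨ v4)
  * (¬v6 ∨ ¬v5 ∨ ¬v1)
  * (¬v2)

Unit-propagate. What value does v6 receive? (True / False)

False

(¬v2) is a unit clause: v2 = False.
From (v5 ∨ v2) and v2 = False: v5 = True.
(¬v5 ∨ v1): since v5 = True, the clause reduces to (v1). v1 = True.
(¬v6 ∨ ¬v1) with v1 = True leaves only ¬v6, so v6 = False.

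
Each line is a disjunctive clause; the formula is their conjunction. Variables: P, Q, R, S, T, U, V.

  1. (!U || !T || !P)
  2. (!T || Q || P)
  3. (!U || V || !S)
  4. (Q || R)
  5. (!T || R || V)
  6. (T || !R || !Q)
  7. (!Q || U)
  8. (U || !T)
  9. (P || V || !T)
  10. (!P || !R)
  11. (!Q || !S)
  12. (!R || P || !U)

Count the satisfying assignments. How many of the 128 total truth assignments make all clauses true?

9

Case analysis on T and P:
  T=1, P=1: a clause becomes empty — 0.
  T=1, P=0: remaining (Q,R,S,U,V) ∈ {(1,0,0,1,1)} — 1.
  T=0, P=1: remaining (Q,R,S,U,V) ∈ {(1,0,0,1,0); (1,0,0,1,1)} — 2.
  T=0, P=0: V free; 3 ways for (Q,R,S,U) × 2^1 = 6.
Total: 0 + 1 + 2 + 6 = 9.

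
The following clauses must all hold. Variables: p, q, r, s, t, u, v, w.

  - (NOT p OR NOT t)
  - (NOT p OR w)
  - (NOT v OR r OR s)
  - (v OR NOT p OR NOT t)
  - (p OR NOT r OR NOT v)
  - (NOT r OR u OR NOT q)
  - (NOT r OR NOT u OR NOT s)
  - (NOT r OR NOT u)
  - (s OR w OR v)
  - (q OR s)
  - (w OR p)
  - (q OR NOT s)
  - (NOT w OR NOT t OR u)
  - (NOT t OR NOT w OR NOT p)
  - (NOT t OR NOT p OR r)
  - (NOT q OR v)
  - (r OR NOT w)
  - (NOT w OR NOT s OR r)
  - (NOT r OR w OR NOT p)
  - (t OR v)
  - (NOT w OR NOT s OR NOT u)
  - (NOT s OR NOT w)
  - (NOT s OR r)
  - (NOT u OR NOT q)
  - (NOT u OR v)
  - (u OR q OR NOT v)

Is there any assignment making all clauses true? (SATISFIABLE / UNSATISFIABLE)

r = True:
  propagation gives u=False, q=False, s=True; an empty clause results — contradiction.
r = False:
  propagation gives w=False, p=False; an empty clause results — contradiction.
Every branch closes, so no satisfying assignment exists.

UNSATISFIABLE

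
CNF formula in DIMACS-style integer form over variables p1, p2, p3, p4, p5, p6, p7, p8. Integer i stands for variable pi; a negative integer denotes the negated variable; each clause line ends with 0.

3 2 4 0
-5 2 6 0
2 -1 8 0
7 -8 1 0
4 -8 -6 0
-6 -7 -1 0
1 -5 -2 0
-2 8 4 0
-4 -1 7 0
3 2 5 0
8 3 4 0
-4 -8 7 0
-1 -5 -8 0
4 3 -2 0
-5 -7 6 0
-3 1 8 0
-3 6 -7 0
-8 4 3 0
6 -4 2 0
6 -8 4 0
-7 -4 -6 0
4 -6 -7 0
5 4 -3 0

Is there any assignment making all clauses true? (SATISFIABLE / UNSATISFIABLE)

SATISFIABLE

Try p1 = False.
Try p2 = True.
  then p5 is forced to False.
Set p3 = False and propagate.
  then p4 is forced to True.
The remaining clauses are satisfied by p6 = False, p7 = True, p8 = False.
So p1 = False, p2 = True, p3 = False, p4 = True, p5 = False, p6 = False, p7 = True, p8 = False is a satisfying assignment.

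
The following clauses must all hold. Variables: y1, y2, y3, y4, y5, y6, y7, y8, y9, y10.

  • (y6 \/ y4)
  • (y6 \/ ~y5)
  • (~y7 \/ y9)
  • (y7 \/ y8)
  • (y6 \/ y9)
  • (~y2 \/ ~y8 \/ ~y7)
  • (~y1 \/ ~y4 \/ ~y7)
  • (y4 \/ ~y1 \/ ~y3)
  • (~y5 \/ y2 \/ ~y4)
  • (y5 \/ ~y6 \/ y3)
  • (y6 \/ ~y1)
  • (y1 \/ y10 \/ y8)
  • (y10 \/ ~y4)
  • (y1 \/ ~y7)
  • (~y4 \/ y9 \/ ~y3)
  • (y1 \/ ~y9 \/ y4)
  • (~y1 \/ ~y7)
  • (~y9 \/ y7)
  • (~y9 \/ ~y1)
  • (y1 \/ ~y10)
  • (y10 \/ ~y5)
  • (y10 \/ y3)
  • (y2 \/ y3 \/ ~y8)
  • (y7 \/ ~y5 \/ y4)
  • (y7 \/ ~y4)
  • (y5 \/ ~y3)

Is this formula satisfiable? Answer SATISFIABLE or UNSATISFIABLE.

UNSATISFIABLE

y1 = True:
  propagation gives y6=True, y7=False, y8=True, y9=False; an empty clause results — contradiction.
y1 = False:
  propagation gives y7=False, y8=True, y9=False, y6=True; an empty clause results — contradiction.
Every branch closes, so no satisfying assignment exists.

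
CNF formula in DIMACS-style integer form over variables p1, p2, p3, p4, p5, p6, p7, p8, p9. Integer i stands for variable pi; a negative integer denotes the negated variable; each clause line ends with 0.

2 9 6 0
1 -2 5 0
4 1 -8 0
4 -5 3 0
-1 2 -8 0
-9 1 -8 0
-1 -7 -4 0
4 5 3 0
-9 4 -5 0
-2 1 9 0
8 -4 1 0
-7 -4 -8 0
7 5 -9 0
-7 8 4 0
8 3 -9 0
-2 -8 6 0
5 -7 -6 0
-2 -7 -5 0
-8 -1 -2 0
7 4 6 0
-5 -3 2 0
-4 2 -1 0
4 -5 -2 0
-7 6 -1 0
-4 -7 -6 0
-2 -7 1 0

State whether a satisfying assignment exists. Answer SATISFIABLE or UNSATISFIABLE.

SATISFIABLE

Set p1 = True and propagate.
The remaining clauses are satisfied by p2 = True, p3 = True, p4 = True, p5 = False, p6 = True, p7 = False, p8 = False, p9 = False.
So p1=1, p2=1, p3=1, p4=1, p5=0, p6=1, p7=0, p8=0, p9=0 is a satisfying assignment.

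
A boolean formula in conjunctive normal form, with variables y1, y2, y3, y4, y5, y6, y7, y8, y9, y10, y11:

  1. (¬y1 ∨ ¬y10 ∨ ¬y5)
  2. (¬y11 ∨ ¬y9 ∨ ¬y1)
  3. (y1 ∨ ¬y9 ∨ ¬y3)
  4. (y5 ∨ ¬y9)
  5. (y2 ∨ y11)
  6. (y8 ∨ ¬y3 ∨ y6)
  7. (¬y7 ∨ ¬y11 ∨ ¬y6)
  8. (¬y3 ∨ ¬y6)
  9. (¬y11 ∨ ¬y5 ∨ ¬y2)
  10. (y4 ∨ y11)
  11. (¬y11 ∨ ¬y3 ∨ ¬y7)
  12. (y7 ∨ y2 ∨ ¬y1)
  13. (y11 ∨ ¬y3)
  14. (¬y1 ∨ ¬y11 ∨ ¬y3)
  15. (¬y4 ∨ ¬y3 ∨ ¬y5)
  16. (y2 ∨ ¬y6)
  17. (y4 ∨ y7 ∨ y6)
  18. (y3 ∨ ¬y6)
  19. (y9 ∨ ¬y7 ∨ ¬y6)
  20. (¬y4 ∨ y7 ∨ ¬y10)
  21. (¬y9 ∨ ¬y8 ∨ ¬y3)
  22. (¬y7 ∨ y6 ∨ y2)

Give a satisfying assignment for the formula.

y1 = F, y2 = T, y3 = F, y4 = T, y5 = F, y6 = F, y7 = T, y8 = T, y9 = F, y10 = T, y11 = T

Check each clause:
  1. (¬y1 ∨ ¬y5 ∨ ¬y10) — ¬y5 is true.
  2. (¬y11 ∨ ¬y9 ∨ ¬y1) — ¬y1 is true.
  3. (¬y3 ∨ y1 ∨ ¬y9) — ¬y3 is true.
  4. (y5 ∨ ¬y9) — ¬y9 is true.
  5. (y11 ∨ y2) — y2 is true.
  6. (y6 ∨ ¬y3 ∨ y8) — y8 is true.
  7. (¬y11 ∨ ¬y6 ∨ ¬y7) — ¬y6 is true.
  8. (¬y6 ∨ ¬y3) — ¬y6 is true.
  9. (¬y2 ∨ ¬y11 ∨ ¬y5) — ¬y5 is true.
  10. (y11 ∨ y4) — y11 is true.
  11. (¬y3 ∨ ¬y11 ∨ ¬y7) — ¬y3 is true.
  12. (y7 ∨ y2 ∨ ¬y1) — y2 is true.
  13. (y11 ∨ ¬y3) — y11 is true.
  14. (¬y11 ∨ ¬y3 ∨ ¬y1) — ¬y3 is true.
  15. (¬y4 ∨ ¬y3 ∨ ¬y5) — ¬y5 is true.
  16. (¬y6 ∨ y2) — ¬y6 is true.
  17. (y4 ∨ y7 ∨ y6) — y4 is true.
  18. (y3 ∨ ¬y6) — ¬y6 is true.
  19. (¬y6 ∨ y9 ∨ ¬y7) — ¬y6 is true.
  20. (¬y10 ∨ ¬y4 ∨ y7) — y7 is true.
  21. (¬y8 ∨ ¬y3 ∨ ¬y9) — ¬y3 is true.
  22. (y6 ∨ y2 ∨ ¬y7) — y2 is true.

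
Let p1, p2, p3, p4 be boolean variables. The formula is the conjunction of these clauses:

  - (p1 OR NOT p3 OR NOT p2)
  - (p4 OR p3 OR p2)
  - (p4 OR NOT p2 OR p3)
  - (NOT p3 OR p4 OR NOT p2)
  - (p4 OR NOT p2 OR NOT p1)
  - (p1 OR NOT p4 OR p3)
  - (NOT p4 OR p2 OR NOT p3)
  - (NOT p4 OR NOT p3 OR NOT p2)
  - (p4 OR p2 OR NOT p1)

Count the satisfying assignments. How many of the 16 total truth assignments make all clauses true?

Satisfying assignments:
  p1=F p2=F p3=T p4=F
  p1=T p2=F p3=F p4=T
  p1=T p2=T p3=F p4=T
Count: 3.

3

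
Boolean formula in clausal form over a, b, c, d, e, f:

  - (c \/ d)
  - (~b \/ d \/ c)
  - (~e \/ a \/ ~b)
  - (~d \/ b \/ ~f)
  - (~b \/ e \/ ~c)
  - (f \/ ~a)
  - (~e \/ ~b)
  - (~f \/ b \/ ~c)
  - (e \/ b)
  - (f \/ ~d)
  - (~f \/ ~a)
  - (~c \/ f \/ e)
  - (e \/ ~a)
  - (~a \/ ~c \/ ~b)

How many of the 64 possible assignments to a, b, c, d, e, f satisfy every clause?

2

The models are:
  a=0 b=0 c=1 d=0 e=1 f=0
  a=0 b=1 c=0 d=1 e=0 f=1
That's 2 in total.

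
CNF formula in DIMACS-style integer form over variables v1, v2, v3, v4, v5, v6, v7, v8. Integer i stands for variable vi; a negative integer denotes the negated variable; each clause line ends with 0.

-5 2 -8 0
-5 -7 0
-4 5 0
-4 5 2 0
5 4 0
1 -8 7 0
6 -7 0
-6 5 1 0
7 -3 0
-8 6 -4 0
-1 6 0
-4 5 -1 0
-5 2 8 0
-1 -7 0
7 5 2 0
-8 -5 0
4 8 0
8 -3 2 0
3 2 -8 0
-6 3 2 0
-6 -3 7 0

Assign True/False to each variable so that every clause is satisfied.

v1 = F, v2 = T, v3 = F, v4 = T, v5 = T, v6 = F, v7 = F, v8 = F

Check each clause:
  1. (v2 | ~v8 | ~v5) — ~v8 is true.
  2. (~v5 | ~v7) — ~v7 is true.
  3. (v5 | ~v4) — v5 is true.
  4. (v5 | ~v4 | v2) — v2 is true.
  5. (v5 | v4) — v4 is true.
  6. (~v8 | v1 | v7) — ~v8 is true.
  7. (v6 | ~v7) — ~v7 is true.
  8. (v5 | v1 | ~v6) — ~v6 is true.
  9. (v7 | ~v3) — ~v3 is true.
  10. (~v8 | ~v4 | v6) — ~v8 is true.
  11. (~v1 | v6) — ~v1 is true.
  12. (~v1 | ~v4 | v5) — v5 is true.
  13. (v2 | ~v5 | v8) — v2 is true.
  14. (~v1 | ~v7) — ~v7 is true.
  15. (v5 | v7 | v2) — v2 is true.
  16. (~v8 | ~v5) — ~v8 is true.
  17. (v4 | v8) — v4 is true.
  18. (v2 | ~v3 | v8) — v2 is true.
  19. (v3 | ~v8 | v2) — ~v8 is true.
  20. (v2 | ~v6 | v3) — v2 is true.
  21. (~v6 | ~v3 | v7) — ~v6 is true.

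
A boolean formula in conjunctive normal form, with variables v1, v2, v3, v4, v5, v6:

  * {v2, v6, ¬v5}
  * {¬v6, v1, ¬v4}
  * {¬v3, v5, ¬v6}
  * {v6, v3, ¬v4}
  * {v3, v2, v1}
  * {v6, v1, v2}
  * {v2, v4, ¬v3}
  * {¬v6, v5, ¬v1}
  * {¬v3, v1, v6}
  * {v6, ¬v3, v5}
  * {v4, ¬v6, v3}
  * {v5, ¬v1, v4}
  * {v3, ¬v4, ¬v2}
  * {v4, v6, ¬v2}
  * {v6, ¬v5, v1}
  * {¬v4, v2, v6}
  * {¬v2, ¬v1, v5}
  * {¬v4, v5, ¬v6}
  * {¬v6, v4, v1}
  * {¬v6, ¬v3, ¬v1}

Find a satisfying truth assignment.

v1=T, v2=F, v3=F, v4=T, v5=T, v6=T

Try v1 = True.
Set v2 = False and propagate.
Branch on v3: take v3 = False.
For the remaining variables, v4 = True, v5 = True, v6 = True works.
Check each clause:
  1. {v6, ¬v5, v2} — v6 is true.
  2. {v1, ¬v6, ¬v4} — v1 is true.
  3. {¬v3, ¬v6, v5} — v5 is true.
  4. {v3, v6, ¬v4} — v6 is true.
  5. {v2, v1, v3} — v1 is true.
  6. {v6, v2, v1} — v1 is true.
  7. {v2, v4, ¬v3} — v4 is true.
  8. {v5, ¬v6, ¬v1} — v5 is true.
  9. {¬v3, v1, v6} — v1 is true.
  10. {¬v3, v5, v6} — ¬v3 is true.
  11. {v4, ¬v6, v3} — v4 is true.
  12. {v4, v5, ¬v1} — v4 is true.
  13. {v3, ¬v4, ¬v2} — ¬v2 is true.
  14. {v4, ¬v2, v6} — v4 is true.
  15. {v1, ¬v5, v6} — v1 is true.
  16. {¬v4, v2, v6} — v6 is true.
  17. {¬v2, ¬v1, v5} — v5 is true.
  18. {¬v4, ¬v6, v5} — v5 is true.
  19. {¬v6, v1, v4} — v1 is true.
  20. {¬v1, ¬v3, ¬v6} — ¬v3 is true.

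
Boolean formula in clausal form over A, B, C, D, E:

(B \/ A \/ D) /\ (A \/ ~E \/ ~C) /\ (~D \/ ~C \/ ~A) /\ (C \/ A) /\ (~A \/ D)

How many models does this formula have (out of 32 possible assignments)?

7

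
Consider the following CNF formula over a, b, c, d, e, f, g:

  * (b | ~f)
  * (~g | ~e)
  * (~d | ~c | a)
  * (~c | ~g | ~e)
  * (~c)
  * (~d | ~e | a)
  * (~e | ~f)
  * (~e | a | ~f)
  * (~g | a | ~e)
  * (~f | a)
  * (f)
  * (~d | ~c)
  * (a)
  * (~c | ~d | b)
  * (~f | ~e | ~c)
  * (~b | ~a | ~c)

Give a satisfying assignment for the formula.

a=True  b=True  c=False  d=True  e=False  f=True  g=False

Check each clause:
  1. (b | ~f) — b is true.
  2. (~g | ~e) — ~g is true.
  3. (~d | a | ~c) — a is true.
  4. (~c | ~g | ~e) — ~g is true.
  5. (~c) — ~c is true.
  6. (~e | ~d | a) — a is true.
  7. (~f | ~e) — ~e is true.
  8. (a | ~e | ~f) — a is true.
  9. (a | ~g | ~e) — a is true.
  10. (~f | a) — a is true.
  11. (f) — f is true.
  12. (~c | ~d) — ~c is true.
  13. (a) — a is true.
  14. (~d | b | ~c) — b is true.
  15. (~e | ~f | ~c) — ~e is true.
  16. (~a | ~b | ~c) — ~c is true.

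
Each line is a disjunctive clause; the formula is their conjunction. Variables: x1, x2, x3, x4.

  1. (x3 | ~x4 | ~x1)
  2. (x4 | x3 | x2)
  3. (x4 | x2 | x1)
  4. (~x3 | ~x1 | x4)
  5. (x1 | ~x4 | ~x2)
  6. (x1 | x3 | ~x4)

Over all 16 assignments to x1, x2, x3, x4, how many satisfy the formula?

6

Satisfying assignments:
  x1=F x2=F x3=T x4=T
  x1=F x2=T x3=F x4=F
  x1=F x2=T x3=T x4=F
  x1=T x2=F x3=T x4=T
  x1=T x2=T x3=F x4=F
  x1=T x2=T x3=T x4=T
That's 6 in total.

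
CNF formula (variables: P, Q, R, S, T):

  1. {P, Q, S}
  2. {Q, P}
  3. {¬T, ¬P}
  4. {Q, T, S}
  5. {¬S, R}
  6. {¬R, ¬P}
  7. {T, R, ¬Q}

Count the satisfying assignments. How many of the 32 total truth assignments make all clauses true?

5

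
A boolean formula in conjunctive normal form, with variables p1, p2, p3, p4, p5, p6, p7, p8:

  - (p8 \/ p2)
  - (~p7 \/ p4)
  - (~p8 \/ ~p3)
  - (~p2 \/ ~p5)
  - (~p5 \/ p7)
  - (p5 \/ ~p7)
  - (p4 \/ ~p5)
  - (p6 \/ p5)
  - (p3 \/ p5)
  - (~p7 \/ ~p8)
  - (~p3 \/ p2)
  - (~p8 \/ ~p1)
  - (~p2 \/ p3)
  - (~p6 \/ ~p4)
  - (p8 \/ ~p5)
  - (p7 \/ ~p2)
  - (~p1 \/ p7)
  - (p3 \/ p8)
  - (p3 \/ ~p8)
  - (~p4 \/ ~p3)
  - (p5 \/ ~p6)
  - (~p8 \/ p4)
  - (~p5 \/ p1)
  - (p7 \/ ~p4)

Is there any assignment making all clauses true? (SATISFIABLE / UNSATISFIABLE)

p5 = True:
  propagation gives p2=False, p8=True, p3=False; an empty clause results — contradiction.
p5 = False:
  propagation gives p7=False, p6=True; an empty clause results — contradiction.
Every branch closes, so no satisfying assignment exists.

UNSATISFIABLE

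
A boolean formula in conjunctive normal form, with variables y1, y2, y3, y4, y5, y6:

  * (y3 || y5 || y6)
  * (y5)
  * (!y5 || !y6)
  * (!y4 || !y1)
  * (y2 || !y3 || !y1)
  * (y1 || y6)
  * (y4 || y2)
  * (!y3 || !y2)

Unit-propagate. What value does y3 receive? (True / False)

Unit clause (y5) sets y5 = True.
In (!y6 || !y5), !y5 is now false; !y6 must hold, so y6 = False.
(y1 || y6): since y6 = False, the clause reduces to (y1). y1 = True.
(!y1 || !y4): since y1 = True, the clause reduces to (!y4). y4 = False.
In (y2 || y4), y4 is now false; y2 must hold, so y2 = True.
(!y2 || !y3): since y2 = True, the clause reduces to (!y3). y3 = False.

False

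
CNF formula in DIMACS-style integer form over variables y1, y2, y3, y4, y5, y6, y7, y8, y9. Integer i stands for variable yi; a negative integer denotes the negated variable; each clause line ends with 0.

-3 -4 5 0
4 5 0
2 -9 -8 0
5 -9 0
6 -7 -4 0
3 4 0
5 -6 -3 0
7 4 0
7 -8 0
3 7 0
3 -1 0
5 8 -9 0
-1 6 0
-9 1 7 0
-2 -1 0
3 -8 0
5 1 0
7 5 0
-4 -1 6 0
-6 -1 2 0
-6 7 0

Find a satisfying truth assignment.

y1 = False, y2 = True, y3 = True, y4 = True, y5 = True, y6 = False, y7 = False, y8 = False, y9 = False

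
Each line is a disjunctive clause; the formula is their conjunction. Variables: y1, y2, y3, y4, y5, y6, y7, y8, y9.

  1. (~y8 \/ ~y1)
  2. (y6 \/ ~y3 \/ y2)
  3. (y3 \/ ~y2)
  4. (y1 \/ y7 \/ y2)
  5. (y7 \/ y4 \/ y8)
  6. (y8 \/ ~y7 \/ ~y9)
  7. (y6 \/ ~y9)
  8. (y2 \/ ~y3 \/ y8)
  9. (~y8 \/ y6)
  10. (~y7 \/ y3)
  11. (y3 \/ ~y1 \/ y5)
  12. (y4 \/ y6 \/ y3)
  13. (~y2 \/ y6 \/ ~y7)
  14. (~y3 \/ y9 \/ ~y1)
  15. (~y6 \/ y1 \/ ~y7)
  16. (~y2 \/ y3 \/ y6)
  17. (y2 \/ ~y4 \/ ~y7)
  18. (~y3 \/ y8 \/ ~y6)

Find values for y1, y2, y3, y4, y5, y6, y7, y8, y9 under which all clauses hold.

y1=T, y2=F, y3=F, y4=T, y5=T, y6=F, y7=F, y8=F, y9=F

Pure literal: y5 appears only positively; assign y5 = True.
Set y1 = True and propagate.
  then y8 is forced to False.
Set y2 = False and propagate.
  then y3 is forced to False.
  then y7 is forced to False.
  then y4 is forced to True.
The remaining clauses are satisfied by y6 = False, y9 = False.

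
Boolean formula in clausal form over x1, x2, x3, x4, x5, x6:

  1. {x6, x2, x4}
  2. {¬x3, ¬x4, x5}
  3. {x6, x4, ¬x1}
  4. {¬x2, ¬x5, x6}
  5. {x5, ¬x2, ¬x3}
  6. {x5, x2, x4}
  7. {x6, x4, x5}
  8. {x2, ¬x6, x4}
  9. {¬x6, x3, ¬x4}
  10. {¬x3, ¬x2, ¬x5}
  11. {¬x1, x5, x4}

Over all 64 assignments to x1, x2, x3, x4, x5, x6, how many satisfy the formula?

13

Case analysis on x4 and x5:
  x4=1, x5=1: x1 free; 3 ways for (x2,x3,x6) × 2^1 = 6.
  x4=1, x5=0: remaining (x1,x2,x3,x6) ∈ {(0,0,0,0); (0,1,0,0); (1,0,0,0); (1,1,0,0)} — 4.
  x4=0, x5=1: remaining (x1,x2,x3,x6) ∈ {(0,1,0,1); (1,1,0,1)} — 2.
  x4=0, x5=0: remaining (x1,x2,x3,x6) ∈ {(0,1,0,1)} — 1.
Total: 6 + 4 + 2 + 1 = 13.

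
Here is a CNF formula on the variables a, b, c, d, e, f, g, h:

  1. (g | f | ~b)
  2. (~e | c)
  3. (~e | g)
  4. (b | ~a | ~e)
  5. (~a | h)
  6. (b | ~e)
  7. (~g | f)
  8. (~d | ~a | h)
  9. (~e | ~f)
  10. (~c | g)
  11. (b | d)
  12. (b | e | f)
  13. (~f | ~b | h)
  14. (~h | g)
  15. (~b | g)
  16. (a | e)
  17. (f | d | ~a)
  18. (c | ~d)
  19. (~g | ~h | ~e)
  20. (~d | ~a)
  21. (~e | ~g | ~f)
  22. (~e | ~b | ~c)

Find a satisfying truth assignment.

Branch on a: take a = True.
  then h is forced to True.
  then g is forced to True.
  then f is forced to True.
  then e is forced to False.
  then d is forced to False.
  then b is forced to True.
c is now unconstrained; take c = True.
Check each clause:
  1. (g | ~b | f) — g is true.
  2. (~e | c) — c is true.
  3. (~e | g) — ~e is true.
  4. (b | ~e | ~a) — b is true.
  5. (h | ~a) — h is true.
  6. (b | ~e) — b is true.
  7. (f | ~g) — f is true.
  8. (~d | h | ~a) — h is true.
  9. (~f | ~e) — ~e is true.
  10. (~c | g) — g is true.
  11. (d | b) — b is true.
  12. (f | e | b) — b is true.
  13. (h | ~b | ~f) — h is true.
  14. (~h | g) — g is true.
  15. (g | ~b) — g is true.
  16. (a | e) — a is true.
  17. (~a | d | f) — f is true.
  18. (c | ~d) — c is true.
  19. (~g | ~h | ~e) — ~e is true.
  20. (~d | ~a) — ~d is true.
  21. (~e | ~g | ~f) — ~e is true.
  22. (~e | ~c | ~b) — ~e is true.

a=1, b=1, c=1, d=0, e=0, f=1, g=1, h=1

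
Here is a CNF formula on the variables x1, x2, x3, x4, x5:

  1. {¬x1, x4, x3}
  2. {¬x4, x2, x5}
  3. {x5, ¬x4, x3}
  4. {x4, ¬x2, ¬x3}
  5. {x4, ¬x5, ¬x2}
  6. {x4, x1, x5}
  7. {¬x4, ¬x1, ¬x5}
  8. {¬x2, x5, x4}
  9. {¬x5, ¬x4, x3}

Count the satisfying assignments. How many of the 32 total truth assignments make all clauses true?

Split on x4, then x5.
  x4=1, x5=1: remaining (x1,x2,x3) ∈ {(0,0,1); (0,1,1)} — 2.
  x4=1, x5=0: remaining (x1,x2,x3) ∈ {(0,1,1); (1,1,1)} — 2.
  x4=0, x5=1: remaining (x1,x2,x3) ∈ {(0,0,0); (0,0,1); (1,0,1)} — 3.
  x4=0, x5=0: remaining (x1,x2,x3) ∈ {(1,0,1)} — 1.
Total: 2 + 2 + 3 + 1 = 8.

8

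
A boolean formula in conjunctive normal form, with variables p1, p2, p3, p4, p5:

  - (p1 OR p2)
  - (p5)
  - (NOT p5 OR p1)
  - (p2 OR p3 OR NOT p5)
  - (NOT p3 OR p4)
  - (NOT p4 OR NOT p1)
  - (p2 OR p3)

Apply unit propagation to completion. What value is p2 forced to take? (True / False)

True

(p5) stands alone — p5 = True.
(NOT p5 OR p1) with p5 = True leaves only p1, so p1 = True.
(NOT p4 OR NOT p1): since p1 = True, the clause reduces to (NOT p4). p4 = False.
In (p4 OR NOT p3), p4 is now false; NOT p3 must hold, so p3 = False.
In (NOT p5 OR p2 OR p3), p3, NOT p5 are now false; p2 must hold, so p2 = True.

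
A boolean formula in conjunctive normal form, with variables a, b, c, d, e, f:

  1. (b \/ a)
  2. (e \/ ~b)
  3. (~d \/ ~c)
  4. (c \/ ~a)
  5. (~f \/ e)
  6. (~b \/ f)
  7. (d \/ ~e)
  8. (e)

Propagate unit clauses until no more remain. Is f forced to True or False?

(e) is a unit clause: e = True.
(d \/ ~e) with e = True leaves only d, so d = True.
(~c \/ ~d): since d = True, the clause reduces to (~c). c = False.
From (~a \/ c) and c = False: a = False.
In (b \/ a), a is now false; b must hold, so b = True.
In (~b \/ f), ~b is now false; f must hold, so f = True.

True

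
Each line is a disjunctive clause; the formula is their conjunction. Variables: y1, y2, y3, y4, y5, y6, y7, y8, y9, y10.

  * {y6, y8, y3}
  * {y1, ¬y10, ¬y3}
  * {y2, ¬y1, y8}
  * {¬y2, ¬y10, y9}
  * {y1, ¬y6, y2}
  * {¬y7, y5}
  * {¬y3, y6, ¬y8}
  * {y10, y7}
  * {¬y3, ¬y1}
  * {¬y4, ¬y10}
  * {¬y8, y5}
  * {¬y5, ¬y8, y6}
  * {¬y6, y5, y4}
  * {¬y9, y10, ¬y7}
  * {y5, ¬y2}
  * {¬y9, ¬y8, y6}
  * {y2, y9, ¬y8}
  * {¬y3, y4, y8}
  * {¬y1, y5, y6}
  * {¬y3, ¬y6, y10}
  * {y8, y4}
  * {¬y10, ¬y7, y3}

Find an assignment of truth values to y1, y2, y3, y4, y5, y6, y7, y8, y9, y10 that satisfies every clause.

Branch on y1: take y1 = False.
For the remaining variables, y2 = True, y3 = False, y4 = False, y5 = True, y6 = True, y7 = True, y8 = True, y9 = False, y10 = False works.

y1=F  y2=T  y3=F  y4=F  y5=T  y6=T  y7=T  y8=T  y9=F  y10=F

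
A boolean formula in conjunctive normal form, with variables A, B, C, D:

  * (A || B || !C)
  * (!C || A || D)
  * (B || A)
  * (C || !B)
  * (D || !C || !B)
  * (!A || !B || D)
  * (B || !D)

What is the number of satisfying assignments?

Satisfying assignments:
  A=F B=T C=T D=T
  A=T B=F C=F D=F
  A=T B=F C=T D=F
  A=T B=T C=T D=T
Count: 4.

4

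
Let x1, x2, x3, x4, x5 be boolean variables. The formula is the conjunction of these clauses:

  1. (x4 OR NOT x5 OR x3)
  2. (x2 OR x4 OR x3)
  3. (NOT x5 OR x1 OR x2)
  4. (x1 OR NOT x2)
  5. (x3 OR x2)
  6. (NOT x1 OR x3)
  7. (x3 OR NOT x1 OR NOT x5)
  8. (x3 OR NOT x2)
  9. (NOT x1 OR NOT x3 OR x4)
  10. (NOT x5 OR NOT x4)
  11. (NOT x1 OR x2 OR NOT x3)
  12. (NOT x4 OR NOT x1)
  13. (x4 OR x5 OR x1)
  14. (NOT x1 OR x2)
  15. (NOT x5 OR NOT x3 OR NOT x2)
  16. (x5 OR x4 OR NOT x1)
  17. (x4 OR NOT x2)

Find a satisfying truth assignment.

x1=F, x2=F, x3=T, x4=T, x5=F

Check each clause:
  1. (NOT x5 OR x4 OR x3) — x3 is true.
  2. (x3 OR x2 OR x4) — x3 is true.
  3. (x1 OR x2 OR NOT x5) — NOT x5 is true.
  4. (NOT x2 OR x1) — NOT x2 is true.
  5. (x3 OR x2) — x3 is true.
  6. (x3 OR NOT x1) — x3 is true.
  7. (NOT x1 OR x3 OR NOT x5) — x3 is true.
  8. (x3 OR NOT x2) — x3 is true.
  9. (x4 OR NOT x3 OR NOT x1) — x4 is true.
  10. (NOT x5 OR NOT x4) — NOT x5 is true.
  11. (x2 OR NOT x3 OR NOT x1) — NOT x1 is true.
  12. (NOT x4 OR NOT x1) — NOT x1 is true.
  13. (x5 OR x4 OR x1) — x4 is true.
  14. (NOT x1 OR x2) — NOT x1 is true.
  15. (NOT x3 OR NOT x2 OR NOT x5) — NOT x5 is true.
  16. (x5 OR NOT x1 OR x4) — x4 is true.
  17. (NOT x2 OR x4) — x4 is true.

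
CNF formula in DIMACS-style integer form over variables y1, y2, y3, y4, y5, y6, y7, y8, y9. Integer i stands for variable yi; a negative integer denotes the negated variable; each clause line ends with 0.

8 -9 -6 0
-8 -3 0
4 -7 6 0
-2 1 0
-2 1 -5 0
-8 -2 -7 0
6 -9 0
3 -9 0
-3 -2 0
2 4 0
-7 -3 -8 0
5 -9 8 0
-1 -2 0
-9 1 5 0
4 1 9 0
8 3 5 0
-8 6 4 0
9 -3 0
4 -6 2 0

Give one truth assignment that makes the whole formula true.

y1=T  y2=F  y3=F  y4=T  y5=T  y6=T  y7=T  y8=F  y9=F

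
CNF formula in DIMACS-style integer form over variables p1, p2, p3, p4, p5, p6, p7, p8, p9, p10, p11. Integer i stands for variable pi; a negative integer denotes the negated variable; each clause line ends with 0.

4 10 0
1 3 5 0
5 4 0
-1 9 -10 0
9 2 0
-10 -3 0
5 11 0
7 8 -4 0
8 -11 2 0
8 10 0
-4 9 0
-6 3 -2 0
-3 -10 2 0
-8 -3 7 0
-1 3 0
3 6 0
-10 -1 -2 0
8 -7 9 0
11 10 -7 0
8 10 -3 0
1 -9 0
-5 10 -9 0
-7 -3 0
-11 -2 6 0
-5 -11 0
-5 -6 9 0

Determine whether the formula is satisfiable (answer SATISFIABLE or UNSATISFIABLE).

p3 = True:
  propagation gives p10=False, p4=True, p8=True, p9=True; an empty clause results — contradiction.
p3 = False:
  propagation gives p1=False, p5=True, p6=True, p2=False; an empty clause results — contradiction.
Every branch closes, so no satisfying assignment exists.

UNSATISFIABLE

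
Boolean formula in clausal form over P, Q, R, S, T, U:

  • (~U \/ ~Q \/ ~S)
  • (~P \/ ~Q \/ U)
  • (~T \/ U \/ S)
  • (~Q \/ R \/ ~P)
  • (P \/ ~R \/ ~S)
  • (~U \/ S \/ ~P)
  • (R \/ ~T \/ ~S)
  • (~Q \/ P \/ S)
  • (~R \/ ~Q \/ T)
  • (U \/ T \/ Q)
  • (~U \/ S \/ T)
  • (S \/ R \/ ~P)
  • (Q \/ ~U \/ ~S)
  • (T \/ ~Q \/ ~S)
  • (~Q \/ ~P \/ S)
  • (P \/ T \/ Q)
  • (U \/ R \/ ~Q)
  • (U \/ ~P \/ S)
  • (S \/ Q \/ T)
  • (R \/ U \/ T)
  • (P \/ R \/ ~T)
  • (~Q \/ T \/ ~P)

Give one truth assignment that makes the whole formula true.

P=False, Q=False, R=True, S=False, T=True, U=True

Branch on P: take P = False.
Set Q = False and propagate.
  then T is forced to True.
  then R is forced to True.
  then S is forced to False.
  then U is forced to True.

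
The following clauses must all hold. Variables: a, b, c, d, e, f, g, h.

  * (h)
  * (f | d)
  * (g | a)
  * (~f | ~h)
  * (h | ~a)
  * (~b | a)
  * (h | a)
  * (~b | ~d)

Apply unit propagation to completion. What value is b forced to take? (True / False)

False

(h) is a unit clause: h = True.
(~f | ~h): since h = True, the clause reduces to (~f). f = False.
(f | d) with f = False leaves only d, so d = True.
(~b | ~d): since d = True, the clause reduces to (~b). b = False.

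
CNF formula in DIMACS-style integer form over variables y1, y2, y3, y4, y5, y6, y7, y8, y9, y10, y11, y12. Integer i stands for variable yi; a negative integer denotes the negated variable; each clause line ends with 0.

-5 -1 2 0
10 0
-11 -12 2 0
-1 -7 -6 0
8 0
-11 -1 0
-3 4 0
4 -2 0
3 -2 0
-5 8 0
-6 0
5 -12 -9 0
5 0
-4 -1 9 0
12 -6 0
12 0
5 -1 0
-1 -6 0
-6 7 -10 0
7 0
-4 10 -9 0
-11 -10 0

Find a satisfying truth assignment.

y1 = 0, y2 = 1, y3 = 1, y4 = 1, y5 = 1, y6 = 0, y7 = 1, y8 = 1, y9 = 1, y10 = 1, y11 = 0, y12 = 1

Check each clause:
  1. (NOT y1 OR y2 OR NOT y5) — y2 is true.
  2. (y10) — y10 is true.
  3. (NOT y11 OR y2 OR NOT y12) — y2 is true.
  4. (NOT y6 OR NOT y1 OR NOT y7) — NOT y6 is true.
  5. (y8) — y8 is true.
  6. (NOT y11 OR NOT y1) — NOT y11 is true.
  7. (NOT y3 OR y4) — y4 is true.
  8. (y4 OR NOT y2) — y4 is true.
  9. (y3 OR NOT y2) — y3 is true.
  10. (y8 OR NOT y5) — y8 is true.
  11. (NOT y6) — NOT y6 is true.
  12. (NOT y12 OR y5 OR NOT y9) — y5 is true.
  13. (y5) — y5 is true.
  14. (y9 OR NOT y4 OR NOT y1) — y9 is true.
  15. (y12 OR NOT y6) — NOT y6 is true.
  16. (y12) — y12 is true.
  17. (y5 OR NOT y1) — y5 is true.
  18. (NOT y1 OR NOT y6) — NOT y6 is true.
  19. (NOT y6 OR NOT y10 OR y7) — NOT y6 is true.
  20. (y7) — y7 is true.
  21. (y10 OR NOT y4 OR NOT y9) — y10 is true.
  22. (NOT y11 OR NOT y10) — NOT y11 is true.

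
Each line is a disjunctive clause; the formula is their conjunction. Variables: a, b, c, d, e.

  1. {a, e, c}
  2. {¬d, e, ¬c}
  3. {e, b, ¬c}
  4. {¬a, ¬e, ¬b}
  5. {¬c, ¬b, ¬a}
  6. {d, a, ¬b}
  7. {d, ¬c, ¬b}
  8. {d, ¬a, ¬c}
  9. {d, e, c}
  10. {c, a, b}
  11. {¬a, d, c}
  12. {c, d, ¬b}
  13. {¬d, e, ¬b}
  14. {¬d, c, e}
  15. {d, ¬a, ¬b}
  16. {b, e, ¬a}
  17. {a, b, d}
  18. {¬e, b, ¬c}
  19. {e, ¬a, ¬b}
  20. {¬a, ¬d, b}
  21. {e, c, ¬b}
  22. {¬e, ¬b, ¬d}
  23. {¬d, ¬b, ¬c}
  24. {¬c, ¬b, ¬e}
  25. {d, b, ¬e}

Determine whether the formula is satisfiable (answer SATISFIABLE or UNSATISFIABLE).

b = True:
  c = True:
    propagation gives a=False, d=True; an empty clause results — contradiction.
  c = False:
    propagation gives d=True, e=True; an empty clause results — contradiction.
b = False:
  c = True:
    propagation gives e=True; an empty clause results — contradiction.
  c = False:
    propagation gives a=True, d=True; an empty clause results — contradiction.
Every branch closes, so no satisfying assignment exists.

UNSATISFIABLE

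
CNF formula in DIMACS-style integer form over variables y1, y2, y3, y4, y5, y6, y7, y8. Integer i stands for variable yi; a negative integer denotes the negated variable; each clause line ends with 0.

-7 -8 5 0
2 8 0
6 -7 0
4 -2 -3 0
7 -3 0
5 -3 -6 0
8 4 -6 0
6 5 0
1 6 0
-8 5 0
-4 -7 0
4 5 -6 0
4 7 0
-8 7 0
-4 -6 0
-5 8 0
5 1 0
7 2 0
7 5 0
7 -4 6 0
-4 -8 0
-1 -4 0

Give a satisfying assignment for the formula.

y1=1  y2=1  y3=0  y4=0  y5=1  y6=1  y7=1  y8=1

y3 occurs only negated in the remaining clauses — set y3 = False.
Try y1 = True.
  then y4 is forced to False.
  then y7 is forced to True.
  then y6 is forced to True.
  then y8 is forced to True.
  then y5 is forced to True.
y2 is now unconstrained; take y2 = True.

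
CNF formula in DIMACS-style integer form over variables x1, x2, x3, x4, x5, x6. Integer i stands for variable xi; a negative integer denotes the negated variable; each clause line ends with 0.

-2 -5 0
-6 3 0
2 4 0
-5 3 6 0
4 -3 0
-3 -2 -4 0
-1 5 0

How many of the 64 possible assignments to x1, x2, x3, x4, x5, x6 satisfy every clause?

9

Split on x3, then x2.
  x3=1, x2=1: a clause becomes empty — 0.
  x3=1, x2=0: x6 free; 3 ways for (x1,x4,x5) × 2^1 = 6.
  x3=0, x2=1: remaining (x1,x4,x5,x6) ∈ {(0,0,0,0); (0,1,0,0)} — 2.
  x3=0, x2=0: remaining (x1,x4,x5,x6) ∈ {(0,1,0,0)} — 1.
Total: 0 + 6 + 2 + 1 = 9.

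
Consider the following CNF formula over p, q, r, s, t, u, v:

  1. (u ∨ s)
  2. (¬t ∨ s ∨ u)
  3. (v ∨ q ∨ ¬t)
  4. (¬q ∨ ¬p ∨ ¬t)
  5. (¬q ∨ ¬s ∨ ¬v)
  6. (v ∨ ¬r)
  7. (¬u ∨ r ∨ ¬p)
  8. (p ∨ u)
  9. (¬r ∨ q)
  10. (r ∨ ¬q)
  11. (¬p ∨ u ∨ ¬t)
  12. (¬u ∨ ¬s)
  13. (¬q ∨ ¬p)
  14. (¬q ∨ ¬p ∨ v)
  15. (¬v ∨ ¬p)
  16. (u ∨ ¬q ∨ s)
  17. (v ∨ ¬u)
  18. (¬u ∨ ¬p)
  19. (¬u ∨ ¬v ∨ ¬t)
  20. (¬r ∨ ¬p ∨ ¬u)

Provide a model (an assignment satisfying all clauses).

Pure literal: t appears only negated; assign t = False.
Branch on p: take p = False.
  then u is forced to True.
  then s is forced to False.
  then v is forced to True.
Set q = True and propagate.
  then r is forced to True.

p=F, q=T, r=T, s=F, t=F, u=T, v=T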